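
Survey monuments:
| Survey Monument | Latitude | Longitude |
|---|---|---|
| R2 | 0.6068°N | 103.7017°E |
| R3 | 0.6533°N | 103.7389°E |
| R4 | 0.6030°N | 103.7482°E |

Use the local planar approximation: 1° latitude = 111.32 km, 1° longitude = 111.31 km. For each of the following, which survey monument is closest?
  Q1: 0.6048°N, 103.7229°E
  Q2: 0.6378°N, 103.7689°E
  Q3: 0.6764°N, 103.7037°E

Q1→R2; Q2→R3; Q3→R3

Q1 at 0.6048°N, 103.7229°E:
  R2: 2.3703 km
  R3: 5.6852 km
  R4: 2.8233 km
  → nearest: R2 (2.3703 km)
Q2 at 0.6378°N, 103.7689°E:
  R2: 8.2377 km
  R3: 3.7587 km
  R4: 4.5074 km
  → nearest: R3 (3.7587 km)
Q3 at 0.6764°N, 103.7037°E:
  R2: 7.7511 km
  R3: 4.6866 km
  R4: 9.5550 km
  → nearest: R3 (4.6866 km)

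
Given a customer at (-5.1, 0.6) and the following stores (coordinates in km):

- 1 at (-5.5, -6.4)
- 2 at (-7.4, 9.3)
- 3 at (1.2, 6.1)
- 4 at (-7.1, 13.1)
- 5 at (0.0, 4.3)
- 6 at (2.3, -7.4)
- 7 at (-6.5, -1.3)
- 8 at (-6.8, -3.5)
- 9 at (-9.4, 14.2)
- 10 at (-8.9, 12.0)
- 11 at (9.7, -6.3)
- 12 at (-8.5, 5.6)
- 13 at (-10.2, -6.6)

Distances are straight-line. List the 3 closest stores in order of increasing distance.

Distances from (-5.1, 0.6):
1: 7.0 km
2: 9.0 km
3: 8.4 km
4: 12.7 km
5: 6.3 km
6: 10.9 km
7: 2.4 km
8: 4.4 km
9: 14.3 km
10: 12.0 km
11: 16.3 km
12: 6.0 km
13: 8.8 km
Sorted: 7 (2.4 km) < 8 (4.4 km) < 12 (6.0 km) < 5 (6.3 km) < 1 (7.0 km) < …

7, 8, 12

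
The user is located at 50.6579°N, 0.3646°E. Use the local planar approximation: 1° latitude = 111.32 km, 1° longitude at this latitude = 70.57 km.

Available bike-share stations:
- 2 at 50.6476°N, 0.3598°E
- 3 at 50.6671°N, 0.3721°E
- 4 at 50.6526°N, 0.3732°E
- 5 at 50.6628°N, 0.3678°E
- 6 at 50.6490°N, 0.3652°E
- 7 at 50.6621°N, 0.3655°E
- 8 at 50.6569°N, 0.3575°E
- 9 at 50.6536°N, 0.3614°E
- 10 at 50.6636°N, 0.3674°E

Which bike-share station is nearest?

7

Distances from 50.6579°N, 0.3646°E:
2: √((-0.0103·111.32)² + (-0.0048·70.57)²) = √(1.314682 + 0.114742) = 1.1956 km
3: √((0.0092·111.32)² + (0.0075·70.57)²) = √(1.048871 + 0.280132) = 1.1528 km
4: √((-0.0053·111.32)² + (0.0086·70.57)²) = √(0.348095 + 0.368330) = 0.8464 km
5: √((0.0049·111.32)² + (0.0032·70.57)²) = √(0.297535 + 0.050996) = 0.5904 km
6: √((-0.0089·111.32)² + (0.0006·70.57)²) = √(0.981582 + 0.001793) = 0.9917 km
7: √((0.0042·111.32)² + (0.0009·70.57)²) = √(0.218597 + 0.004034) = 0.4718 km
8: √((-0.0010·111.32)² + (-0.0071·70.57)²) = √(0.012392 + 0.251048) = 0.5133 km
9: √((-0.0043·111.32)² + (-0.0032·70.57)²) = √(0.229131 + 0.050996) = 0.5293 km
10: √((0.0057·111.32)² + (0.0028·70.57)²) = √(0.402621 + 0.039044) = 0.6646 km
Minimum: 7 at 0.4718 km.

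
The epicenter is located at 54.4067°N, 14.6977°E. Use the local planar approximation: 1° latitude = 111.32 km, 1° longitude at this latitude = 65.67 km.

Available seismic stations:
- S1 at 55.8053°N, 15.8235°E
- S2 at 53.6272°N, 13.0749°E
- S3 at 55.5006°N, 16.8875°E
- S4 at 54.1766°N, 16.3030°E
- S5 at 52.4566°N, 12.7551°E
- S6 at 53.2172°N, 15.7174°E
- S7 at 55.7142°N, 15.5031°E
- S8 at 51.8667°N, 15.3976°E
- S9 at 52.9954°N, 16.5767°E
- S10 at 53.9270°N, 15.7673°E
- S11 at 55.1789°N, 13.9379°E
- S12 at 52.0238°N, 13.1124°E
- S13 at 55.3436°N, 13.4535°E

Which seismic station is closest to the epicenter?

Distances from 54.4067°N, 14.6977°E:
S1: 172.3539 km
S2: 137.4290 km
S3: 188.4364 km
S4: 108.4873 km
S5: 251.7940 km
S6: 148.3843 km
S7: 154.8628 km
S8: 286.4641 km
S9: 199.7707 km
S10: 88.2345 km
S11: 99.3930 km
S12: 284.9621 km
S13: 132.4899 km
Minimum: S10 at 88.2345 km.

S10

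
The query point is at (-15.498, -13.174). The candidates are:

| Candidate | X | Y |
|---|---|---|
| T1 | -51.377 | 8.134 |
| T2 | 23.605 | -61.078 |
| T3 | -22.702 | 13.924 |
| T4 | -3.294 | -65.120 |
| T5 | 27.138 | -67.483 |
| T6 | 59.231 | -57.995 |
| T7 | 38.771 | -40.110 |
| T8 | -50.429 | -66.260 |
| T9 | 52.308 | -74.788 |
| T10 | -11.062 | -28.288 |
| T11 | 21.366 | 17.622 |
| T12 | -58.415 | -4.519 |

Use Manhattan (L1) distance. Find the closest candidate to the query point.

Distances from (-15.498, -13.174):
T1: |-35.879| + |21.308| = 35.879 + 21.308 = 57.187
T2: |39.103| + |-47.904| = 39.103 + 47.904 = 87.007
T3: |-7.204| + |27.098| = 7.204 + 27.098 = 34.302
T4: |12.204| + |-51.946| = 12.204 + 51.946 = 64.150
T5: |42.636| + |-54.309| = 42.636 + 54.309 = 96.945
T6: |74.729| + |-44.821| = 74.729 + 44.821 = 119.550
T7: |54.269| + |-26.936| = 54.269 + 26.936 = 81.205
T8: |-34.931| + |-53.086| = 34.931 + 53.086 = 88.017
T9: |67.806| + |-61.614| = 67.806 + 61.614 = 129.420
T10: |4.436| + |-15.114| = 4.436 + 15.114 = 19.550
T11: |36.864| + |30.796| = 36.864 + 30.796 = 67.660
T12: |-42.917| + |8.655| = 42.917 + 8.655 = 51.572
Minimum: T10 at 19.550.

T10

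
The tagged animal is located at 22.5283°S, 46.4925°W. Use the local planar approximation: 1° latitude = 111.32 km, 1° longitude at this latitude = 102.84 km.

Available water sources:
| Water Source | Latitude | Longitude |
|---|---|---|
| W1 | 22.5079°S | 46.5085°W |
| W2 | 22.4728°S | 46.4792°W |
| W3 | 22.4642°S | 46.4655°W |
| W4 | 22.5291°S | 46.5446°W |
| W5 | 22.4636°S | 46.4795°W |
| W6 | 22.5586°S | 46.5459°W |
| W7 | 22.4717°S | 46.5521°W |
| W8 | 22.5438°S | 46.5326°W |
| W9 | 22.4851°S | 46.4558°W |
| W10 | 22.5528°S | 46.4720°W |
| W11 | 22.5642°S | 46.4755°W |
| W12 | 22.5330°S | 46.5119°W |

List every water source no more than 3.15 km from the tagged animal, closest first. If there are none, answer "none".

W12, W1

Distances from 22.5283°S, 46.4925°W:
W1: 2.8044 km
W2: 6.3279 km
W3: 7.6568 km
W4: 5.3587 km
W5: 7.3254 km
W6: 6.4448 km
W7: 8.7902 km
W8: 4.4703 km
W9: 6.1132 km
W10: 3.4472 km
W11: 4.3621 km
W12: 2.0626 km
Threshold 3.15 km: W12 (2.0626 km), W1 (2.8044 km) are within range.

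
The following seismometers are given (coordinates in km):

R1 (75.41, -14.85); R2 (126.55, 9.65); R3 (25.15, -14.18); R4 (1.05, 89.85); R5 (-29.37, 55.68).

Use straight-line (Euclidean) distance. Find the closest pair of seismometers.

R4 and R5

Pairwise distances:
R4–R5: √((-30.42)² + (-34.17)²) = √(925.3764 + 1167.5889) = 45.75 km
R1–R3: √((-50.26)² + (0.67)²) = √(2526.0676 + 0.4489) = 50.26 km
R1–R2: √((51.14)² + (24.50)²) = √(2615.2996 + 600.2500) = 56.71 km
R3–R5: √((-54.52)² + (69.86)²) = √(2972.4304 + 4880.4196) = 88.62 km
R2–R3: √((-101.40)² + (-23.83)²) = √(10281.9600 + 567.8689) = 104.16 km
R3–R4: √((-24.10)² + (104.03)²) = √(580.8100 + 10822.2409) = 106.79 km
R1–R5: √((-104.78)² + (70.53)²) = √(10978.8484 + 4974.4809) = 126.31 km
R1–R4: √((-74.36)² + (104.70)²) = √(5529.4096 + 10962.0900) = 128.42 km
R2–R4: √((-125.50)² + (80.20)²) = √(15750.2500 + 6432.0400) = 148.94 km
R2–R5: √((-155.92)² + (46.03)²) = √(24311.0464 + 2118.7609) = 162.57 km
Closest pair: R4–R5 at 45.75 km.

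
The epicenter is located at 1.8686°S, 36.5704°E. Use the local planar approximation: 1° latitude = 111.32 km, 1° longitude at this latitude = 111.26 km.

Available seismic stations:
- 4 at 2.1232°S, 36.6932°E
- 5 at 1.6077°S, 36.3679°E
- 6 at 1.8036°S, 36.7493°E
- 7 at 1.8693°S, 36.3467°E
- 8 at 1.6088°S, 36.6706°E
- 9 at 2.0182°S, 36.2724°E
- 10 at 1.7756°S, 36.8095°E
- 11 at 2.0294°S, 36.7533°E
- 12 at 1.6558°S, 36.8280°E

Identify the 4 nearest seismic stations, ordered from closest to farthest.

Distances from 1.8686°S, 36.5704°E:
4: √((-0.2546·111.32)² + (0.1228·111.26)²) = √(803.273045 + 186.670136) = 31.4634 km
5: √((0.2609·111.32)² + (-0.2025·111.26)²) = √(843.518387 + 507.607659) = 36.7577 km
6: √((0.0650·111.32)² + (0.1789·111.26)²) = √(52.356802 + 396.185697) = 21.1788 km
7: √((-0.0007·111.32)² + (-0.2237·111.26)²) = √(0.006072 + 619.455452) = 24.8890 km
8: √((0.2598·111.32)² + (0.1002·111.26)²) = √(836.420539 + 124.283523) = 30.9952 km
9: √((-0.1496·111.32)² + (-0.2980·111.26)²) = √(277.338130 + 1099.285854) = 37.1029 km
10: √((0.0930·111.32)² + (0.2391·111.26)²) = √(107.179640 + 707.680556) = 28.5458 km
11: √((-0.1608·111.32)² + (0.1829·111.26)²) = √(320.419165 + 414.100278) = 27.1020 km
12: √((0.2128·111.32)² + (0.2576·111.26)²) = √(561.163794 + 821.428617) = 37.1832 km
Sorted: 6 (21.1788 km) < 7 (24.8890 km) < 11 (27.1020 km) < 10 (28.5458 km) < 8 (30.9952 km) < 4 (31.4634 km) < …

6, 7, 11, 10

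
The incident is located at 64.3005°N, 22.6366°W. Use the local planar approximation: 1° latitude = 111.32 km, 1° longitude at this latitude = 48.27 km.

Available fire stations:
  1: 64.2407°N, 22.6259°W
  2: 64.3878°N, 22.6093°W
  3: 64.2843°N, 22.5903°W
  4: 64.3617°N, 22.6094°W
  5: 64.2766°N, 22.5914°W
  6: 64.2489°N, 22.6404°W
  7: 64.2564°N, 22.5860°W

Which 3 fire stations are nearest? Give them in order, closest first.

3, 5, 7

Distances from 64.3005°N, 22.6366°W:
1: √((-0.0598·111.32)² + (0.0107·48.27)²) = √(44.314797 + 0.266761) = 6.6769 km
2: √((0.0873·111.32)² + (0.0273·48.27)²) = √(94.444111 + 1.736520) = 9.8072 km
3: √((-0.0162·111.32)² + (0.0463·48.27)²) = √(3.252194 + 4.994782) = 2.8718 km
4: √((0.0612·111.32)² + (0.0272·48.27)²) = √(46.414026 + 1.723822) = 6.9381 km
5: √((-0.0239·111.32)² + (0.0452·48.27)²) = √(7.078516 + 4.760269) = 3.4408 km
6: √((-0.0516·111.32)² + (-0.0038·48.27)²) = √(32.994823 + 0.033645) = 5.7470 km
7: √((-0.0441·111.32)² + (0.0506·48.27)²) = √(24.100362 + 5.965621) = 5.4832 km
Sorted: 3 (2.8718 km) < 5 (3.4408 km) < 7 (5.4832 km) < 6 (5.7470 km) < 1 (6.6769 km) < …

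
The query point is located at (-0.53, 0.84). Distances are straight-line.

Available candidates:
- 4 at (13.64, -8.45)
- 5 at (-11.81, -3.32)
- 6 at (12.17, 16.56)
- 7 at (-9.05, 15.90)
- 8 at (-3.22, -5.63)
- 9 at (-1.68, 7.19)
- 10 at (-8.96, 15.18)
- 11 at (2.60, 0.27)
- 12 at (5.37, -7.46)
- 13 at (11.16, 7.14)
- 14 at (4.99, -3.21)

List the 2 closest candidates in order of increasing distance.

11, 9

Distances from (-0.53, 0.84):
4: √((14.17)² + (-9.29)²) = √(200.7889 + 86.3041) = 16.94
5: √((-11.28)² + (-4.16)²) = √(127.2384 + 17.3056) = 12.02
6: √((12.70)² + (15.72)²) = √(161.2900 + 247.1184) = 20.21
7: √((-8.52)² + (15.06)²) = √(72.5904 + 226.8036) = 17.30
8: √((-2.69)² + (-6.47)²) = √(7.2361 + 41.8609) = 7.01
9: √((-1.15)² + (6.35)²) = √(1.3225 + 40.3225) = 6.45
10: √((-8.43)² + (14.34)²) = √(71.0649 + 205.6356) = 16.63
11: √((3.13)² + (-0.57)²) = √(9.7969 + 0.3249) = 3.18
12: √((5.90)² + (-8.30)²) = √(34.8100 + 68.8900) = 10.18
13: √((11.69)² + (6.30)²) = √(136.6561 + 39.6900) = 13.28
14: √((5.52)² + (-4.05)²) = √(30.4704 + 16.4025) = 6.85
Sorted: 11 (3.18) < 9 (6.45) < 14 (6.85) < 8 (7.01) < …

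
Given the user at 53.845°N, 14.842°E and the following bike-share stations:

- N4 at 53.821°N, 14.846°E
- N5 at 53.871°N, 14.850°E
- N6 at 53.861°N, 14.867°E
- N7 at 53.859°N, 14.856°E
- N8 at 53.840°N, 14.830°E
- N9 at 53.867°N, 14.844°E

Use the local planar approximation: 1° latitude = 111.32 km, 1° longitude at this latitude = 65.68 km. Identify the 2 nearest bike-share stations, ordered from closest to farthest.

Distances from 53.845°N, 14.842°E:
N4: √((-0.024·111.32)² + (0.004·65.68)²) = √(7.13787 + 0.06902) = 2.685 km
N5: √((0.026·111.32)² + (0.008·65.68)²) = √(8.37709 + 0.27609) = 2.942 km
N6: √((0.016·111.32)² + (0.025·65.68)²) = √(3.17239 + 2.69616) = 2.423 km
N7: √((0.014·111.32)² + (0.014·65.68)²) = √(2.42886 + 0.84552) = 1.810 km
N8: √((-0.005·111.32)² + (-0.012·65.68)²) = √(0.30980 + 0.62120) = 0.965 km
N9: √((0.022·111.32)² + (0.002·65.68)²) = √(5.99780 + 0.01726) = 2.453 km
Sorted: N8 (0.965 km) < N7 (1.810 km) < N6 (2.423 km) < N9 (2.453 km) < …

N8, N7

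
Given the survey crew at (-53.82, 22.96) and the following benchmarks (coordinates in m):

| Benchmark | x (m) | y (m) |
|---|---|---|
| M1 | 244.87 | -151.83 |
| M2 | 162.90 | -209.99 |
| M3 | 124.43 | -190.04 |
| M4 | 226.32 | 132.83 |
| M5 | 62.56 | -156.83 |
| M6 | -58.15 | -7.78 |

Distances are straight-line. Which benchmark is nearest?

M6

Distances from (-53.82, 22.96):
M1: √((298.69)² + (-174.79)²) = √(89215.7161 + 30551.5441) = 346.07 m
M2: √((216.72)² + (-232.95)²) = √(46967.5584 + 54265.7025) = 318.17 m
M3: √((178.25)² + (-213.00)²) = √(31773.0625 + 45369.0000) = 277.74 m
M4: √((280.14)² + (109.87)²) = √(78478.4196 + 12071.4169) = 300.91 m
M5: √((116.38)² + (-179.79)²) = √(13544.3044 + 32324.4441) = 214.17 m
M6: √((-4.33)² + (-30.74)²) = √(18.7489 + 944.9476) = 31.04 m
Minimum: M6 at 31.04 m.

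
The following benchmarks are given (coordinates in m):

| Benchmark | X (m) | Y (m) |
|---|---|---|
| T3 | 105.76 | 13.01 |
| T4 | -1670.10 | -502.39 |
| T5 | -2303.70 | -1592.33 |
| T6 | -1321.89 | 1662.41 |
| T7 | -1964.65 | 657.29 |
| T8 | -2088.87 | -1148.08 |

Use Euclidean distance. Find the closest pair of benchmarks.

T5 and T8

Pairwise distances:
T3–T4: √((-1775.86)² + (-515.40)²) = √(3153678.7396 + 265637.1600) = 1849.14 m
T3–T5: √((-2409.46)² + (-1605.34)²) = √(5805497.4916 + 2577116.5156) = 2895.27 m
T3–T6: √((-1427.65)² + (1649.40)²) = √(2038184.5225 + 2720520.3600) = 2181.45 m
T3–T7: √((-2070.41)² + (644.28)²) = √(4286597.5681 + 415096.7184) = 2168.34 m
T3–T8: √((-2194.63)² + (-1161.09)²) = √(4816400.8369 + 1348129.9881) = 2482.85 m
T4–T5: √((-633.60)² + (-1089.94)²) = √(401448.9600 + 1187969.2036) = 1260.72 m
T4–T6: √((348.21)² + (2164.80)²) = √(121250.2041 + 4686359.0400) = 2192.63 m
T4–T7: √((-294.55)² + (1159.68)²) = √(86759.7025 + 1344857.7024) = 1196.50 m
T4–T8: √((-418.77)² + (-645.69)²) = √(175368.3129 + 416915.5761) = 769.60 m
T5–T6: √((981.81)² + (3254.74)²) = √(963950.8761 + 10593332.4676) = 3399.60 m
T5–T7: √((339.05)² + (2249.62)²) = √(114954.9025 + 5060790.1444) = 2275.03 m
T5–T8: √((214.83)² + (444.25)²) = √(46151.9289 + 197358.0625) = 493.47 m
T6–T7: √((-642.76)² + (-1005.12)²) = √(413140.4176 + 1010266.2144) = 1193.07 m
T6–T8: √((-766.98)² + (-2810.49)²) = √(588258.3204 + 7898854.0401) = 2913.26 m
T7–T8: √((-124.22)² + (-1805.37)²) = √(15430.6084 + 3259360.8369) = 1809.64 m
Closest pair: T5–T8 at 493.47 m.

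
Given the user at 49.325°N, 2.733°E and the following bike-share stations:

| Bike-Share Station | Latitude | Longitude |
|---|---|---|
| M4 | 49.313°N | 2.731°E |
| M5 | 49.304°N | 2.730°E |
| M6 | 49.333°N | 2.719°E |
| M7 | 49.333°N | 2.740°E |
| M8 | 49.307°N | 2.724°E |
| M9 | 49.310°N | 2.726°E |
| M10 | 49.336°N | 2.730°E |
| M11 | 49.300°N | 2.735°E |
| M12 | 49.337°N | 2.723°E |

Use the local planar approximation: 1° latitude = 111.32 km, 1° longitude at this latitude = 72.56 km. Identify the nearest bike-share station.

M7

Distances from 49.325°N, 2.733°E:
M4: √((-0.012·111.32)² + (-0.002·72.56)²) = √(1.78447 + 0.02106) = 1.344 km
M5: √((-0.021·111.32)² + (-0.003·72.56)²) = √(5.46493 + 0.04738) = 2.348 km
M6: √((0.008·111.32)² + (-0.014·72.56)²) = √(0.79310 + 1.03193) = 1.351 km
M7: √((0.008·111.32)² + (0.007·72.56)²) = √(0.79310 + 0.25798) = 1.025 km
M8: √((-0.018·111.32)² + (-0.009·72.56)²) = √(4.01505 + 0.42646) = 2.107 km
M9: √((-0.015·111.32)² + (-0.007·72.56)²) = √(2.78823 + 0.25798) = 1.745 km
M10: √((0.011·111.32)² + (-0.003·72.56)²) = √(1.49945 + 0.04738) = 1.244 km
M11: √((-0.025·111.32)² + (0.002·72.56)²) = √(7.74509 + 0.02106) = 2.787 km
M12: √((0.012·111.32)² + (-0.010·72.56)²) = √(1.78447 + 0.52650) = 1.520 km
Minimum: M7 at 1.025 km.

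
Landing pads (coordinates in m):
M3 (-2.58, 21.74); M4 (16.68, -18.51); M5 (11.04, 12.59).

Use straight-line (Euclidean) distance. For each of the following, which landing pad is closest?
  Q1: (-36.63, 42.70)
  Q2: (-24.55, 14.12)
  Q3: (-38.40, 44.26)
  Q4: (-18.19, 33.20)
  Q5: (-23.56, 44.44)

Q1→M3; Q2→M3; Q3→M3; Q4→M3; Q5→M3

Q1 at (-36.63, 42.70):
  M3: √((34.05)² + (-20.96)²) = √(1159.4025 + 439.3216) = 39.98 m
  M4: √((53.31)² + (-61.21)²) = √(2841.9561 + 3746.6641) = 81.17 m
  M5: √((47.67)² + (-30.11)²) = √(2272.4289 + 906.6121) = 56.38 m
  → nearest: M3 (39.98 m)
Q2 at (-24.55, 14.12):
  M3: √((21.97)² + (7.62)²) = √(482.6809 + 58.0644) = 23.25 m
  M4: √((41.23)² + (-32.63)²) = √(1699.9129 + 1064.7169) = 52.58 m
  M5: √((35.59)² + (-1.53)²) = √(1266.6481 + 2.3409) = 35.62 m
  → nearest: M3 (23.25 m)
Q3 at (-38.40, 44.26):
  M3: √((35.82)² + (-22.52)²) = √(1283.0724 + 507.1504) = 42.31 m
  M4: √((55.08)² + (-62.77)²) = √(3033.8064 + 3940.0729) = 83.51 m
  M5: √((49.44)² + (-31.67)²) = √(2444.3136 + 1002.9889) = 58.71 m
  → nearest: M3 (42.31 m)
Q4 at (-18.19, 33.20):
  M3: √((15.61)² + (-11.46)²) = √(243.6721 + 131.3316) = 19.37 m
  M4: √((34.87)² + (-51.71)²) = √(1215.9169 + 2673.9241) = 62.37 m
  M5: √((29.23)² + (-20.61)²) = √(854.3929 + 424.7721) = 35.77 m
  → nearest: M3 (19.37 m)
Q5 at (-23.56, 44.44):
  M3: √((20.98)² + (-22.70)²) = √(440.1604 + 515.2900) = 30.91 m
  M4: √((40.24)² + (-62.95)²) = √(1619.2576 + 3962.7025) = 74.71 m
  M5: √((34.60)² + (-31.85)²) = √(1197.1600 + 1014.4225) = 47.03 m
  → nearest: M3 (30.91 m)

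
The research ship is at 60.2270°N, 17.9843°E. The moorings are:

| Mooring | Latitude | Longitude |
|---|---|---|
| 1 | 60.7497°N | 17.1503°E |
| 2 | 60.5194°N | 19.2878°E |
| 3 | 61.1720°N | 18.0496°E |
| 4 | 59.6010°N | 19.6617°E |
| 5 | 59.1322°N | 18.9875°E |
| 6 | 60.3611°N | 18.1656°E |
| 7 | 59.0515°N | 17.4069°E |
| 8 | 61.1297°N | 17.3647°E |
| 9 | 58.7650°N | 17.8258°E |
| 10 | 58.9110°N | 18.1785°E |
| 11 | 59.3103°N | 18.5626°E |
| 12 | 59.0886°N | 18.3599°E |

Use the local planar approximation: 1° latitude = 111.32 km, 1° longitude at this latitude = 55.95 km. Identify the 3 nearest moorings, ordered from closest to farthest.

Distances from 60.2270°N, 17.9843°E:
1: √((0.5227·111.32)² + (-0.8340·55.95)²) = √(3385.722780 + 2177.370241) = 74.5861 km
2: √((0.2924·111.32)² + (1.3035·55.95)²) = √(1059.500417 + 5318.905235) = 79.8649 km
3: √((0.9450·111.32)² + (0.0653·55.95)²) = √(11066.492967 + 13.348318) = 105.2608 km
4: √((-0.6260·111.32)² + (1.6774·55.95)²) = √(4856.183195 + 8807.921981) = 116.8936 km
5: √((-1.0948·111.32)² + (1.0032·55.95)²) = √(14853.061278 + 3150.469131) = 134.1772 km
6: √((0.1341·111.32)² + (0.1813·55.95)²) = √(222.845542 + 102.895360) = 18.0483 km
7: √((-1.1755·111.32)² + (-0.5774·55.95)²) = √(17123.465466 + 1043.647269) = 134.7854 km
8: √((0.9027·111.32)² + (-0.6196·55.95)²) = √(10097.951495 + 1201.774542) = 106.3002 km
9: √((-1.4620·111.32)² + (-0.1585·55.95)²) = √(26487.510420 + 78.642754) = 162.9913 km
10: √((-1.3160·111.32)² + (0.1942·55.95)²) = √(21461.406168 + 118.058873) = 146.8995 km
11: √((-0.9167·111.32)² + (0.5783·55.95)²) = √(10413.599189 + 1046.903294) = 107.0537 km
12: √((-1.1384·111.32)² + (0.3756·55.95)²) = √(16059.653451 + 441.622660) = 128.4573 km
Sorted: 6 (18.0483 km) < 1 (74.5861 km) < 2 (79.8649 km) < 3 (105.2608 km) < 8 (106.3002 km) < …

6, 1, 2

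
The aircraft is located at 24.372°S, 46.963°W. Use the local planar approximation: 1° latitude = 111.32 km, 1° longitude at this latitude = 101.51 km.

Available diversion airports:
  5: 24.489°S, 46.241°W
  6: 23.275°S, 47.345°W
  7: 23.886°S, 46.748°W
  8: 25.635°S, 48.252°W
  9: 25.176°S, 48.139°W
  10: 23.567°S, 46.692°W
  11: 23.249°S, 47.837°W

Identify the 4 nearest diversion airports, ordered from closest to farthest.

7, 5, 10, 6

Distances from 24.372°S, 46.963°W:
5: √((-0.117·111.32)² + (0.722·101.51)²) = √(169.63604 + 5371.45635) = 74.439 km
6: √((1.097·111.32)² + (-0.382·101.51)²) = √(14912.81569 + 1503.64177) = 128.127 km
7: √((0.486·111.32)² + (0.215·101.51)²) = √(2926.97447 + 476.31535) = 58.338 km
8: √((-1.263·111.32)² + (-1.289·101.51)²) = √(19767.56140 + 17120.77778) = 192.063 km
9: √((-0.804·111.32)² + (-1.176·101.51)²) = √(8010.47912 + 14250.57208) = 149.201 km
10: √((0.805·111.32)² + (0.271·101.51)²) = √(8030.41808 + 756.75663) = 93.740 km
11: √((1.123·111.32)² + (-0.874·101.51)²) = √(15628.09015 + 7871.19227) = 153.295 km
Sorted: 7 (58.338 km) < 5 (74.439 km) < 10 (93.740 km) < 6 (128.127 km) < 9 (149.201 km) < 11 (153.295 km) < …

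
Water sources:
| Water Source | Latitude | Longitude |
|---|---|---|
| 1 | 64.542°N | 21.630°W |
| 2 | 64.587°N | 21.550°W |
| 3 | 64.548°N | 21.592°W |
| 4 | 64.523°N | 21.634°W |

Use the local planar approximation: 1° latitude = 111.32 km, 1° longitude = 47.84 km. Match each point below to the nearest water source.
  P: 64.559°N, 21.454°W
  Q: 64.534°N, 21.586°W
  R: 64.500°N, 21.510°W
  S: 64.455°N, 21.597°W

P at 64.559°N, 21.454°W:
  1: √((-0.017·111.32)² + (-0.176·47.84)²) = √(3.58133 + 70.89371) = 8.630 km
  2: √((0.028·111.32)² + (-0.096·47.84)²) = √(9.71544 + 21.09234) = 5.550 km
  3: √((-0.011·111.32)² + (-0.138·47.84)²) = √(1.49945 + 43.58535) = 6.715 km
  4: √((-0.036·111.32)² + (-0.180·47.84)²) = √(16.06022 + 74.15277) = 9.498 km
  → nearest: 2 (5.550 km)
Q at 64.534°N, 21.586°W:
  1: √((0.008·111.32)² + (-0.044·47.84)²) = √(0.79310 + 4.43086) = 2.286 km
  2: √((0.053·111.32)² + (0.036·47.84)²) = √(34.80953 + 2.96611) = 6.146 km
  3: √((0.014·111.32)² + (-0.006·47.84)²) = √(2.42886 + 0.08239) = 1.585 km
  4: √((-0.011·111.32)² + (-0.048·47.84)²) = √(1.49945 + 5.27309) = 2.602 km
  → nearest: 3 (1.585 km)
R at 64.500°N, 21.510°W:
  1: √((0.042·111.32)² + (-0.120·47.84)²) = √(21.85974 + 32.95678) = 7.404 km
  2: √((0.087·111.32)² + (-0.040·47.84)²) = √(93.79613 + 3.66186) = 9.872 km
  3: √((0.048·111.32)² + (-0.082·47.84)²) = √(28.55150 + 15.38899) = 6.629 km
  4: √((0.023·111.32)² + (-0.124·47.84)²) = √(6.55544 + 35.19052) = 6.461 km
  → nearest: 4 (6.461 km)
S at 64.455°N, 21.597°W:
  1: √((0.087·111.32)² + (-0.033·47.84)²) = √(93.79613 + 2.49236) = 9.813 km
  2: √((0.132·111.32)² + (0.047·47.84)²) = √(215.92069 + 5.05566) = 14.865 km
  3: √((0.093·111.32)² + (0.005·47.84)²) = √(107.17964 + 0.05722) = 10.356 km
  4: √((0.068·111.32)² + (-0.037·47.84)²) = √(57.30127 + 3.13318) = 7.774 km
  → nearest: 4 (7.774 km)

P→2; Q→3; R→4; S→4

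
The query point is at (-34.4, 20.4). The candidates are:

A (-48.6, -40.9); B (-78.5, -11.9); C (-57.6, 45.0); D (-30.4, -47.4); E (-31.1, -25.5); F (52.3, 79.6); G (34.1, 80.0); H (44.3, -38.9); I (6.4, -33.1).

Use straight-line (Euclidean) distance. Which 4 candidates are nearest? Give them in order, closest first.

Distances from (-34.4, 20.4):
A: √((-14.2)² + (-61.3)²) = √(201.640 + 3757.690) = 62.9
B: √((-44.1)² + (-32.3)²) = √(1944.810 + 1043.290) = 54.7
C: √((-23.2)² + (24.6)²) = √(538.240 + 605.160) = 33.8
D: √((4.0)² + (-67.8)²) = √(16.000 + 4596.840) = 67.9
E: √((3.3)² + (-45.9)²) = √(10.890 + 2106.810) = 46.0
F: √((86.7)² + (59.2)²) = √(7516.890 + 3504.640) = 105.0
G: √((68.5)² + (59.6)²) = √(4692.250 + 3552.160) = 90.8
H: √((78.7)² + (-59.3)²) = √(6193.690 + 3516.490) = 98.5
I: √((40.8)² + (-53.5)²) = √(1664.640 + 2862.250) = 67.3
Sorted: C (33.8) < E (46.0) < B (54.7) < A (62.9) < I (67.3) < D (67.9) < …

C, E, B, A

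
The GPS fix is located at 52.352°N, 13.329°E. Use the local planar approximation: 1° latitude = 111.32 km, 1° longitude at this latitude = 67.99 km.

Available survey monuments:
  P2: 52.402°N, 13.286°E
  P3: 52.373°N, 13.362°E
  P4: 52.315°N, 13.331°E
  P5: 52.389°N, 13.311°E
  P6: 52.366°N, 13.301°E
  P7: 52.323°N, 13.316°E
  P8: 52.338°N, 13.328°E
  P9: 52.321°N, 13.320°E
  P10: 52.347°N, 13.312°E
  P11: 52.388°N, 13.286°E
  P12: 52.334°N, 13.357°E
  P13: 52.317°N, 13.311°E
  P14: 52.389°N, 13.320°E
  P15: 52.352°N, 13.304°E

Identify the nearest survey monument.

P10

Distances from 52.352°N, 13.329°E:
P2: 6.287 km
P3: 3.240 km
P4: 4.121 km
P5: 4.297 km
P6: 2.460 km
P7: 3.347 km
P8: 1.560 km
P9: 3.505 km
P10: 1.283 km
P11: 4.961 km
P12: 2.764 km
P13: 4.084 km
P14: 4.164 km
P15: 1.700 km
Minimum: P10 at 1.283 km.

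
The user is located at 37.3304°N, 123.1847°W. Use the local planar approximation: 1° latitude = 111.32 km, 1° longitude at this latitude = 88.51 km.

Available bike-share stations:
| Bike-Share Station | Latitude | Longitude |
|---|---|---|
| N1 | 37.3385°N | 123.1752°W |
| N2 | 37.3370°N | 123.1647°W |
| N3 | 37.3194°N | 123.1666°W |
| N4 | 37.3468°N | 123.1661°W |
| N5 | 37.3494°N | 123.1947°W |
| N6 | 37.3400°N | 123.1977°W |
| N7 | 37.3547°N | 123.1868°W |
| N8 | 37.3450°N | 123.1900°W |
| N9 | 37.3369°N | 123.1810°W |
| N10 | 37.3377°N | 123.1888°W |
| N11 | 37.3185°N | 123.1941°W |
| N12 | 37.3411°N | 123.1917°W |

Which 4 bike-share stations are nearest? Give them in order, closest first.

N9, N10, N1, N12

Distances from 37.3304°N, 123.1847°W:
N1: √((0.0081·111.32)² + (0.0095·88.51)²) = √(0.813048 + 0.707020) = 1.2329 km
N2: √((0.0066·111.32)² + (0.0200·88.51)²) = √(0.539802 + 3.133608) = 1.9166 km
N3: √((-0.0110·111.32)² + (0.0181·88.51)²) = √(1.499449 + 2.566503) = 2.0164 km
N4: √((0.0164·111.32)² + (0.0186·88.51)²) = √(3.332991 + 2.710258) = 2.4583 km
N5: √((0.0190·111.32)² + (-0.0100·88.51)²) = √(4.473563 + 0.783402) = 2.2928 km
N6: √((0.0096·111.32)² + (-0.0130·88.51)²) = √(1.142060 + 1.323949) = 1.5704 km
N7: √((0.0243·111.32)² + (-0.0021·88.51)²) = √(7.317436 + 0.034548) = 2.7115 km
N8: √((0.0146·111.32)² + (-0.0053·88.51)²) = √(2.641509 + 0.220058) = 1.6916 km
N9: √((0.0065·111.32)² + (0.0037·88.51)²) = √(0.523568 + 0.107248) = 0.7942 km
N10: √((0.0073·111.32)² + (-0.0041·88.51)²) = √(0.660377 + 0.131690) = 0.8900 km
N11: √((-0.0119·111.32)² + (-0.0094·88.51)²) = √(1.754851 + 0.692214) = 1.5643 km
N12: √((0.0107·111.32)² + (-0.0070·88.51)²) = √(1.418776 + 0.383867) = 1.3426 km
Sorted: N9 (0.7942 km) < N10 (0.8900 km) < N1 (1.2329 km) < N12 (1.3426 km) < N11 (1.5643 km) < N6 (1.5704 km) < …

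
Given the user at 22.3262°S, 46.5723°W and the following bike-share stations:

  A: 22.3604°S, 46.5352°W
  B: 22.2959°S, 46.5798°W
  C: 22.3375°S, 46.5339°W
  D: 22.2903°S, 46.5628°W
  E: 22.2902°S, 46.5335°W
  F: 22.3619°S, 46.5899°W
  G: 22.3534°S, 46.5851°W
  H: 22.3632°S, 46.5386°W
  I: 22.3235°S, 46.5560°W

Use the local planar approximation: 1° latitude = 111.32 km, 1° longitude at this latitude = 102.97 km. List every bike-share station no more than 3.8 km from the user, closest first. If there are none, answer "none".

Distances from 22.3262°S, 46.5723°W:
A: 5.3933 km
B: 3.4603 km
C: 4.1493 km
D: 4.1144 km
E: 5.6588 km
F: 4.3678 km
G: 3.3023 km
H: 5.3858 km
I: 1.7051 km
Threshold 3.8 km: I (1.7051 km), G (3.3023 km), B (3.4603 km) are within range.

I, G, B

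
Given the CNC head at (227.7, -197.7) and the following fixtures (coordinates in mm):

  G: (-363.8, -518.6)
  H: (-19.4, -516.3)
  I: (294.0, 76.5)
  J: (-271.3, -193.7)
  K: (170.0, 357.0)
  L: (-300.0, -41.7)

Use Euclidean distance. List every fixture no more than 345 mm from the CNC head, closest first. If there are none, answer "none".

Distances from (227.7, -197.7):
G: √((-591.5)² + (-320.9)²) = √(349872.250 + 102976.810) = 672.9 mm
H: √((-247.1)² + (-318.6)²) = √(61058.410 + 101505.960) = 403.2 mm
I: √((66.3)² + (274.2)²) = √(4395.690 + 75185.640) = 282.1 mm
J: √((-499.0)² + (4.0)²) = √(249001.000 + 16.000) = 499.0 mm
K: √((-57.7)² + (554.7)²) = √(3329.290 + 307692.090) = 557.7 mm
L: √((-527.7)² + (156.0)²) = √(278467.290 + 24336.000) = 550.3 mm
Threshold 345 mm: I (282.1 mm) is within range.

I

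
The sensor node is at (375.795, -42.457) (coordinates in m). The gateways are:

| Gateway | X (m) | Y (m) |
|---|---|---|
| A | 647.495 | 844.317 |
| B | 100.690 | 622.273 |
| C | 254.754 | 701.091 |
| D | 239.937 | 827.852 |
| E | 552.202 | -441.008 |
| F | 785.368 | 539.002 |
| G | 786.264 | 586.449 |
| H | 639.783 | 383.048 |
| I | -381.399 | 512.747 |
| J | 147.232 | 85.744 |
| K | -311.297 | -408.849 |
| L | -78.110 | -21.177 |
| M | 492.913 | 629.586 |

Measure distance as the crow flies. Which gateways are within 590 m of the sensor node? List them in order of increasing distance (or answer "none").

Distances from (375.795, -42.457):
A: 927.464 m
B: 719.409 m
C: 753.336 m
D: 880.849 m
E: 435.847 m
F: 711.228 m
G: 751.004 m
H: 500.744 m
I: 938.932 m
J: 262.062 m
K: 778.677 m
L: 454.404 m
M: 682.172 m
Threshold 590 m: J (262.062 m), E (435.847 m), L (454.404 m), H (500.744 m) are within range.

J, E, L, H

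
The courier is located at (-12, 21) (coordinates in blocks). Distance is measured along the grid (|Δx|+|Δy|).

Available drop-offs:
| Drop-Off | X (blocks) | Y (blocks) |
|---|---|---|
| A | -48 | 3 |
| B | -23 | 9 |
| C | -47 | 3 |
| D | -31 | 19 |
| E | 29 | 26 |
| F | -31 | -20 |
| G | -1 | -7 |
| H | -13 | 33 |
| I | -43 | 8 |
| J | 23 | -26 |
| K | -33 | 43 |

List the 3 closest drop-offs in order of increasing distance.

H, D, B

Distances from (-12, 21):
A: 54 blocks
B: 23 blocks
C: 53 blocks
D: 21 blocks
E: 46 blocks
F: 60 blocks
G: 39 blocks
H: 13 blocks
I: 44 blocks
J: 82 blocks
K: 43 blocks
Sorted: H (13 blocks) < D (21 blocks) < B (23 blocks) < G (39 blocks) < K (43 blocks) < …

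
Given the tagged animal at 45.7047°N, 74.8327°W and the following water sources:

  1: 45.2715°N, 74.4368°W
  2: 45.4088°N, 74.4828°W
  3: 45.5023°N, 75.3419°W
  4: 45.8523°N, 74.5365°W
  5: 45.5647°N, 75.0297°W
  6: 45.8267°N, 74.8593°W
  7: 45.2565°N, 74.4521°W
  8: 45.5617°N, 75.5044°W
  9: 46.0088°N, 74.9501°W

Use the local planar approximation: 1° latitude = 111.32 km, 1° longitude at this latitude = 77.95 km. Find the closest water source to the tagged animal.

Distances from 45.7047°N, 74.8327°W:
1: √((-0.4332·111.32)² + (0.3959·77.95)²) = √(2325.537201 + 952.364597) = 57.2530 km
2: √((-0.2959·111.32)² + (0.3499·77.95)²) = √(1085.016458 + 743.909533) = 42.7659 km
3: √((-0.2024·111.32)² + (-0.5092·77.95)²) = √(507.653531 + 1575.465978) = 45.6412 km
4: √((0.1476·111.32)² + (0.2962·77.95)²) = √(269.972240 + 533.092224) = 28.3384 km
5: √((-0.1400·111.32)² + (-0.1970·77.95)²) = √(242.885991 + 235.811343) = 21.8792 km
6: √((0.1220·111.32)² + (-0.0266·77.95)²) = √(184.444647 + 4.299278) = 13.7384 km
7: √((-0.4482·111.32)² + (0.3806·77.95)²) = √(2489.373716 + 880.176577) = 58.0478 km
8: √((-0.1430·111.32)² + (-0.6717·77.95)²) = √(253.406920 + 2741.466452) = 54.7254 km
9: √((0.3041·111.32)² + (-0.1174·77.95)²) = √(1145.985798 + 83.746841) = 35.0675 km
Minimum: 6 at 13.7384 km.

6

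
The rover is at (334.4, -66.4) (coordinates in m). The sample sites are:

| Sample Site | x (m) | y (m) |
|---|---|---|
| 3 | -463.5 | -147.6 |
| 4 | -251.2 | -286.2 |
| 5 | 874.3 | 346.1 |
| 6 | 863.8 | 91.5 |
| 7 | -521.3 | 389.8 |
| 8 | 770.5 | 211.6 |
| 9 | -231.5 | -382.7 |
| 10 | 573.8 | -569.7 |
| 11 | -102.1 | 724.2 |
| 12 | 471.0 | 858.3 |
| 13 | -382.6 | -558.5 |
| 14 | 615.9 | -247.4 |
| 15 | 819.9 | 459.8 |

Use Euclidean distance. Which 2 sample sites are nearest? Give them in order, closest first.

14, 8

Distances from (334.4, -66.4):
3: 802.0 m
4: 625.5 m
5: 679.4 m
6: 552.4 m
7: 969.7 m
8: 517.2 m
9: 648.3 m
10: 557.3 m
11: 903.1 m
12: 934.7 m
13: 869.6 m
14: 334.7 m
15: 716.0 m
Sorted: 14 (334.7 m) < 8 (517.2 m) < 6 (552.4 m) < 10 (557.3 m) < …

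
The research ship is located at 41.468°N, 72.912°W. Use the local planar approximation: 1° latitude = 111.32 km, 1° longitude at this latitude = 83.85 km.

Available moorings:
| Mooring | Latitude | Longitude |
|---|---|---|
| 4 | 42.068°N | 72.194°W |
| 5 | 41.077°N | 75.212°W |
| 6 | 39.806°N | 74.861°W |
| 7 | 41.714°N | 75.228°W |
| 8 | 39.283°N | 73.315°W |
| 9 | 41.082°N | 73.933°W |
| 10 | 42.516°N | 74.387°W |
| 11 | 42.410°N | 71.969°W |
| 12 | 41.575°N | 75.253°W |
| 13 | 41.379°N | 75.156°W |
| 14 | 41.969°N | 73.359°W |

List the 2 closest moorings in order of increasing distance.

Distances from 41.468°N, 72.912°W:
4: 89.921 km
5: 197.706 km
6: 246.855 km
7: 196.118 km
8: 245.570 km
9: 95.789 km
10: 170.020 km
11: 131.334 km
12: 196.654 km
13: 188.420 km
14: 67.196 km
Sorted: 14 (67.196 km) < 4 (89.921 km) < 9 (95.789 km) < 11 (131.334 km) < …

14, 4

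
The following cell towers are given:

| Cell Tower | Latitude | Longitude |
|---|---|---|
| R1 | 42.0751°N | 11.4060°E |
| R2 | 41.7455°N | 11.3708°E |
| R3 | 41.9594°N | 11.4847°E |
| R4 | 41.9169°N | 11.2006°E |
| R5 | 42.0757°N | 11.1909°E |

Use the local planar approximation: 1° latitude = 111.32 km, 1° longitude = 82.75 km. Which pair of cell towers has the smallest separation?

R1 and R3

Pairwise distances:
R1–R2: √((-0.3296·111.32)² + (-0.0352·82.75)²) = √(1346.234765 + 8.484404) = 36.8065 km
R1–R3: √((-0.1157·111.32)² + (0.0787·82.75)²) = √(165.887290 + 42.411679) = 14.4326 km
R1–R4: √((-0.1582·111.32)² + (-0.2054·82.75)²) = √(310.141122 + 288.892910) = 24.4752 km
R1–R5: √((0.0006·111.32)² + (-0.2151·82.75)²) = √(0.004461 + 316.823090) = 17.7997 km
R2–R3: √((0.2139·111.32)² + (0.1139·82.75)²) = √(566.980294 + 88.834866) = 25.6089 km
R2–R4: √((0.1714·111.32)² + (-0.1702·82.75)²) = √(364.055864 + 198.360464) = 23.7153 km
R2–R5: √((0.3302·111.32)² + (-0.1799·82.75)²) = √(1351.140566 + 221.614581) = 39.6580 km
R3–R4: √((-0.0425·111.32)² + (-0.2841·82.75)²) = √(22.383307 + 552.686011) = 23.9806 km
R3–R5: √((0.1163·111.32)² + (-0.2938·82.75)²) = √(167.612277 + 591.070913) = 27.5442 km
R4–R5: √((0.1588·111.32)² + (-0.0097·82.75)²) = √(312.498107 + 0.644287) = 17.6958 km
Closest pair: R1–R3 at 14.4326 km.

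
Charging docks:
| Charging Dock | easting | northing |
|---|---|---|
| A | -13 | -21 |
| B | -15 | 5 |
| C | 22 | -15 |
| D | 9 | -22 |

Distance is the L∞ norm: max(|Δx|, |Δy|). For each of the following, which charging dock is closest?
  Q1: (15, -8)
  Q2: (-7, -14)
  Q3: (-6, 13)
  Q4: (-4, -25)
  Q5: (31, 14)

Q1→C; Q2→A; Q3→B; Q4→A; Q5→C

Q1 at (15, -8):
  A: max(|-28|, |-13|) = 28
  B: max(|-30|, |13|) = 30
  C: max(|7|, |-7|) = 7
  D: max(|-6|, |-14|) = 14
  → nearest: C (7)
Q2 at (-7, -14):
  A: max(|-6|, |-7|) = 7
  B: max(|-8|, |19|) = 19
  C: max(|29|, |-1|) = 29
  D: max(|16|, |-8|) = 16
  → nearest: A (7)
Q3 at (-6, 13):
  A: max(|-7|, |-34|) = 34
  B: max(|-9|, |-8|) = 9
  C: max(|28|, |-28|) = 28
  D: max(|15|, |-35|) = 35
  → nearest: B (9)
Q4 at (-4, -25):
  A: max(|-9|, |4|) = 9
  B: max(|-11|, |30|) = 30
  C: max(|26|, |10|) = 26
  D: max(|13|, |3|) = 13
  → nearest: A (9)
Q5 at (31, 14):
  A: max(|-44|, |-35|) = 44
  B: max(|-46|, |-9|) = 46
  C: max(|-9|, |-29|) = 29
  D: max(|-22|, |-36|) = 36
  → nearest: C (29)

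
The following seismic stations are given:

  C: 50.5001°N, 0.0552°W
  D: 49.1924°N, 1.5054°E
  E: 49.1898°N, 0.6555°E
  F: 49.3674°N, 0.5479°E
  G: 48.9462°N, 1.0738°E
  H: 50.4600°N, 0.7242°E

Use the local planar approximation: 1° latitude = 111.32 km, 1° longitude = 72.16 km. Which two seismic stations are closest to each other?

E and F

Pairwise distances:
E–F: 21.2404 km
E–G: 40.5767 km
D–G: 41.4862 km
C–H: 56.4184 km
F–G: 60.3209 km
D–E: 61.3295 km
D–F: 71.7870 km
F–H: 122.2917 km
C–F: 133.3911 km
E–H: 141.4855 km
D–H: 151.9525 km
C–E: 154.6155 km
G–H: 170.3940 km
C–D: 184.0468 km
C–G: 191.2048 km
Closest pair: E–F at 21.2404 km.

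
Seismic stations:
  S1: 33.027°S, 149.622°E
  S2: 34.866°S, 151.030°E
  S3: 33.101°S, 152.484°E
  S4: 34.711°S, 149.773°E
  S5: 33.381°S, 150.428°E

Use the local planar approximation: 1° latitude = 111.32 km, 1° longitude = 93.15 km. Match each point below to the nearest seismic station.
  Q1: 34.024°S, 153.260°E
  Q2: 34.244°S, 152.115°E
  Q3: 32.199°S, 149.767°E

Q1→S3; Q2→S2; Q3→S1

Q1 at 34.024°S, 153.260°E:
  S1: √((0.997·111.32)² + (-3.638·93.15)²) = √(12317.90107 + 114839.45107) = 356.591 km
  S2: √((-0.842·111.32)² + (-2.230·93.15)²) = √(8785.58284 + 43149.46790) = 227.893 km
  S3: √((0.923·111.32)² + (-0.776·93.15)²) = √(10557.22548 + 5225.03448) = 125.627 km
  S4: √((-0.687·111.32)² + (-3.487·93.15)²) = √(5848.70706 + 105504.16708) = 333.696 km
  S5: √((0.643·111.32)² + (-2.832·93.15)²) = √(5123.51888 + 69590.86208) = 273.339 km
  → nearest: S3 (125.627 km)
Q2 at 34.244°S, 152.115°E:
  S1: √((1.217·111.32)² + (-2.493·93.15)²) = √(18353.86580 + 53927.49851) = 268.852 km
  S2: √((-0.622·111.32)² + (-1.085·93.15)²) = √(4794.32162 + 10214.69009) = 122.511 km
  S3: √((1.143·111.32)² + (0.369·93.15)²) = √(16189.70205 + 1181.45844) = 131.800 km
  S4: √((-0.467·111.32)² + (-2.342·93.15)²) = √(2702.58994 + 47592.60754) = 224.266 km
  S5: √((0.863·111.32)² + (-1.687·93.15)²) = √(9229.28350 + 24694.25245) = 184.183 km
  → nearest: S2 (122.511 km)
Q3 at 32.199°S, 149.767°E:
  S1: √((-0.828·111.32)² + (-0.145·93.15)²) = √(8495.85456 + 182.43230) = 93.157 km
  S2: √((-2.667·111.32)² + (1.263·93.15)²) = √(88143.93336 + 13841.15779) = 319.351 km
  S3: √((-0.902·111.32)² + (2.717·93.15)²) = √(10082.29663 + 64053.81414) = 272.279 km
  S4: √((-2.512·111.32)² + (0.006·93.15)²) = √(78196.20301 + 0.31237) = 279.636 km
  S5: √((-1.182·111.32)² + (0.661·93.15)²) = √(17313.35956 + 3791.12966) = 145.274 km
  → nearest: S1 (93.157 km)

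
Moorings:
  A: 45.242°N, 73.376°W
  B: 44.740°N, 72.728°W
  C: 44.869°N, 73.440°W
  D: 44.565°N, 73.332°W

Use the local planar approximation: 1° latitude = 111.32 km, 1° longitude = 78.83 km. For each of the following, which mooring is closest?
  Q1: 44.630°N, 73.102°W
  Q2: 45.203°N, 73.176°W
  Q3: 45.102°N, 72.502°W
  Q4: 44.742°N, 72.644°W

Q1→D; Q2→A; Q3→B; Q4→B

Q1 at 44.630°N, 73.102°W:
  A: √((0.612·111.32)² + (-0.274·78.83)²) = √(4641.40258 + 466.53494) = 71.470 km
  B: √((0.110·111.32)² + (0.374·78.83)²) = √(149.94492 + 869.21309) = 31.924 km
  C: √((0.239·111.32)² + (-0.338·78.83)²) = √(707.85157 + 709.93151) = 37.653 km
  D: √((-0.065·111.32)² + (-0.230·78.83)²) = √(52.35680 + 328.72953) = 19.521 km
  → nearest: D (19.521 km)
Q2 at 45.203°N, 73.176°W:
  A: √((0.039·111.32)² + (-0.200·78.83)²) = √(18.84845 + 248.56676) = 16.353 km
  B: √((-0.463·111.32)² + (0.448·78.83)²) = √(2656.49117 + 1247.20855) = 62.480 km
  C: √((-0.334·111.32)² + (-0.264·78.83)²) = √(1382.41784 + 433.10272) = 42.609 km
  D: √((-0.638·111.32)² + (-0.156·78.83)²) = √(5044.14721 + 151.22801) = 72.079 km
  → nearest: A (16.353 km)
Q3 at 45.102°N, 72.502°W:
  A: √((0.140·111.32)² + (-0.874·78.83)²) = √(242.88599 + 4746.85448) = 70.638 km
  B: √((-0.362·111.32)² + (-0.226·78.83)²) = √(1623.91591 + 317.39489) = 44.060 km
  C: √((-0.233·111.32)² + (-0.938·78.83)²) = √(672.75702 + 5467.49922) = 78.360 km
  D: √((-0.537·111.32)² + (-0.830·78.83)²) = √(3573.50971 + 4280.94096) = 88.625 km
  → nearest: B (44.060 km)
Q4 at 44.742°N, 72.644°W:
  A: √((0.500·111.32)² + (-0.732·78.83)²) = √(3098.03560 + 3329.70084) = 80.173 km
  B: √((-0.002·111.32)² + (-0.084·78.83)²) = √(0.04957 + 43.84718) = 6.625 km
  C: √((0.127·111.32)² + (-0.796·78.83)²) = √(199.87286 + 3937.39684) = 64.322 km
  D: √((-0.177·111.32)² + (-0.688·78.83)²) = √(388.23343 + 2941.43956) = 57.703 km
  → nearest: B (6.625 km)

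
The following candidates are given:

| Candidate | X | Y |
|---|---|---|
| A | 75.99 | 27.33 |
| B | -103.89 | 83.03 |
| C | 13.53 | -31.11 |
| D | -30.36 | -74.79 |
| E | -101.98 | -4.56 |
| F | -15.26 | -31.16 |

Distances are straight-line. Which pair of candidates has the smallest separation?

Pairwise distances:
C–F: 28.79
D–F: 46.17
C–D: 61.92
A–C: 85.54
B–E: 87.61
E–F: 90.71
D–E: 100.31
A–F: 108.39
C–E: 118.52
B–F: 144.55
A–D: 147.44
B–C: 163.75
B–D: 174.11
A–E: 180.80
A–B: 188.31
Closest pair: C–F at 28.79.

C and F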